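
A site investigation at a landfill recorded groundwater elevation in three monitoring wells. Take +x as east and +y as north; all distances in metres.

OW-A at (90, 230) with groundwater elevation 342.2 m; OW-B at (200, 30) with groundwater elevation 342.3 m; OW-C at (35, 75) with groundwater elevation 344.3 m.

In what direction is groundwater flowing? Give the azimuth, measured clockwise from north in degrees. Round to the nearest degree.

060°

Differences from OW-A: to OW-B (Δx, Δy, Δh) = (110, -200, +0.1); to OW-C = (-55, -155, +2.1).
Determinant of the coordinate differences = 110·(-155) − (-55)·(-200) = -28050.
∂h/∂x = [(+0.1)·(-155) − (+2.1)·(-200)] / -28050 = -0.01442
∂h/∂y = [110·(+2.1) − (-55)·(+0.1)] / -28050 = -0.008431
Flow direction (−∇h) has components (+0.01442 E, +0.008431 N).
Azimuth = atan2(E, N) = atan2(+0.01442, +0.008431) = 59.7° ≈ 060°.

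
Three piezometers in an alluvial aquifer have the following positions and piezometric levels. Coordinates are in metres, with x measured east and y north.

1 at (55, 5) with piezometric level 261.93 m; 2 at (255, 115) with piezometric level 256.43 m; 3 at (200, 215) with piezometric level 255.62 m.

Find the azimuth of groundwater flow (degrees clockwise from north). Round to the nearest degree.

With h = a·x + b·y + c and 1 as origin, the differences give:
  200·a + 110·b = -5.50
  145·a + 210·b = -6.31
Eliminate b (×210 and ×110, subtract): 26050·a = -460.900 → a = ∂h/∂x = -0.01769
Back-substitute: b = ∂h/∂y = -0.01783.
Flow direction (−∇h) has components (+0.01769 E, +0.01783 N).
Azimuth = atan2(E, N) = atan2(+0.01769, +0.01783) = 44.8° ≈ 045°.

045°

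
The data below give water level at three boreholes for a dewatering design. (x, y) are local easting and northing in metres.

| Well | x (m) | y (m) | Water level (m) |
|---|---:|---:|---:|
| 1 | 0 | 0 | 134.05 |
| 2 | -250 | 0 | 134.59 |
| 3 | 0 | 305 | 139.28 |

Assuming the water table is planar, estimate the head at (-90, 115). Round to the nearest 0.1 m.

∂h/∂x = (134.59 − 134.05) / (-250 − 0) = -0.002160
∂h/∂y = (139.28 − 134.05) / (305 − 0) = +0.01715
h(-90, 115) = 134.05 + (-0.002160)·(-90) + (+0.01715)·(115) = 134.05 +0.194 +1.972 = 136.216 m.

136.2 m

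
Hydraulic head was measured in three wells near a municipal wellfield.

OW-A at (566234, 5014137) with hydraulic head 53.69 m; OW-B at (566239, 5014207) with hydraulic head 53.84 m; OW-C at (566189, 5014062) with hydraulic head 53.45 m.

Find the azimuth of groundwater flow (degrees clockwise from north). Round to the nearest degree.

Taking OW-A as reference: OW-B−OW-A = (5, 70, +0.15); OW-C−OW-A = (-45, -75, -0.24).
Solve a·Δx + b·Δy = Δh: det = 5·(-75) − (-45)·70 = 2775.
∂h/∂x = [(+0.15)·(-75) − (-0.24)·70] / 2775 = +0.002000
∂h/∂y = [5·(-0.24) − (-45)·(+0.15)] / 2775 = +0.002000
Flow direction (−∇h) has components (-0.002000 E, -0.002000 N).
Azimuth = atan2(E, N) = atan2(-0.002000, -0.002000) = 225.0° ≈ 225°.

225°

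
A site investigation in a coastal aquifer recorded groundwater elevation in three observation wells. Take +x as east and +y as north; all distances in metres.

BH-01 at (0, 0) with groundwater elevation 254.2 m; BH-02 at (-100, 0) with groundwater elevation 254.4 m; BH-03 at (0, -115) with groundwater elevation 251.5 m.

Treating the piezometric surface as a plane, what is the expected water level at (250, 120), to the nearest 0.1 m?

256.5 m

∂h/∂x = (254.4 − 254.2) / (-100 − 0) = -0.002000
∂h/∂y = (251.5 − 254.2) / (-115 − 0) = +0.02348
h(250, 120) = 254.2 + (-0.002000)·(250) + (+0.02348)·(120) = 254.2 -0.500 +2.817 = 256.517 m.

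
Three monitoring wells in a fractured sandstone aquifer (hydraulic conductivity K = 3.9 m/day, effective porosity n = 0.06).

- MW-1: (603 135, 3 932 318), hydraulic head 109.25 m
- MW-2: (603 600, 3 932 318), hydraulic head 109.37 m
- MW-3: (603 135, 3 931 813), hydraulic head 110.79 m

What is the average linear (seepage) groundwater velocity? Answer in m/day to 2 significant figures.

0.20 m/day

∂h/∂x = (109.37 − 109.25) / (603600 − 603135) = +0.0002581
∂h/∂y = (110.79 − 109.25) / (3931813 − 3932318) = -0.003050
|∇h| = √(0.0002581² + -0.003050²) = 0.003061
Seepage velocity v = K·i/n = 3.9 × 0.003061 / 0.06 = 0.199 m/day.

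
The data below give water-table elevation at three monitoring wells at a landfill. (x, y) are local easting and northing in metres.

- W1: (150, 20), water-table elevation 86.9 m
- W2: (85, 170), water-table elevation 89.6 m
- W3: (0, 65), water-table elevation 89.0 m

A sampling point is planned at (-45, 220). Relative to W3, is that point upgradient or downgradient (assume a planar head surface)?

Three-point gradient (reference W1): Δ to W2 = (-65, 150, +2.7), Δ to W3 = (-150, 45, +2.1).
∂h/∂x = -0.009885, ∂h/∂y = +0.01372 (det = 19575).
Head at (-45, 220) = 86.9 + (-0.009885)·(-195) + (+0.01372)·(200) = 91.57 m.
That is higher than the 89.0 m at W3, so the point is upgradient.

upgradient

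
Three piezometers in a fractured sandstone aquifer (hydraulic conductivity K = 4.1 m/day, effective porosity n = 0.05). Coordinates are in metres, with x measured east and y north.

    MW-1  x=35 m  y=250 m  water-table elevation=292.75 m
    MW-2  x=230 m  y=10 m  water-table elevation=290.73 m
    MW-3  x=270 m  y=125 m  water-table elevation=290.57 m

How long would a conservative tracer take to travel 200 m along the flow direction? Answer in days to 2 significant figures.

280 days

Three-point gradient (reference MW-1): Δ to MW-2 = (195, -240, -2.02), Δ to MW-3 = (235, -125, -2.18).
∂h/∂x = -0.008453, ∂h/∂y = +0.001549 (det = 32025).
|∇h| = √(-0.008453² + 0.001549²) = 0.008594
Seepage velocity v = K·i/n = 4.1 × 0.008594 / 0.05 = 0.7047 m/day.
t = 200 / 0.7047 = 283.8 days.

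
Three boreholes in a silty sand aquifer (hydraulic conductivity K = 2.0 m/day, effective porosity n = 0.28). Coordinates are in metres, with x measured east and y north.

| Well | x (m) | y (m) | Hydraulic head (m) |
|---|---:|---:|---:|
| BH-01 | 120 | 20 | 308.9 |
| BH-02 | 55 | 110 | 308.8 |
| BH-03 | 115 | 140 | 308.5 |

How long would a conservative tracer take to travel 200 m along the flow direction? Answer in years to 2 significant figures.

Three-point gradient (reference BH-01): Δ to BH-02 = (-65, 90, -0.1), Δ to BH-03 = (-5, 120, -0.4).
∂h/∂x = -0.003265, ∂h/∂y = -0.003469 (det = -7350).
|∇h| = √(-0.003265² + -0.003469²) = 0.004764
Seepage velocity v = K·i/n = 2.0 × 0.004764 / 0.28 = 0.03403 m/day.
t = 200 / 0.03403 = 5877 days = 16.1 years.

16 years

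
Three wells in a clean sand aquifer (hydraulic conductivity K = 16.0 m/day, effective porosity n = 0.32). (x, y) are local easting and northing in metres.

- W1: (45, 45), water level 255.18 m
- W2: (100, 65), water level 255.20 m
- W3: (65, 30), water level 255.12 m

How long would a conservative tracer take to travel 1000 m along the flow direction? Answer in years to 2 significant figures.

With h = a·x + b·y + c and W1 as origin, the differences give:
  55·a + 20·b = +0.02
  20·a + (-15)·b = -0.06
Eliminate b (×(-15) and ×20, subtract): -1225·a = 0.900 → a = ∂h/∂x = -0.0007347
Back-substitute: b = ∂h/∂y = +0.003020.
|∇h| = √(-0.0007347² + 0.003020²) = 0.003108
Seepage velocity v = K·i/n = 16.0 × 0.003108 / 0.32 = 0.1554 m/day.
t = 1000 / 0.1554 = 6435 days = 17.6 years.

18 years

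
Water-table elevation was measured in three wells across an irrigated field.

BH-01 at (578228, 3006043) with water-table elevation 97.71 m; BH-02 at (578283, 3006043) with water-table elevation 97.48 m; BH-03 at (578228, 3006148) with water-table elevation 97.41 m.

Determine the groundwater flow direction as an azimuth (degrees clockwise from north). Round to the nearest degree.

056°

∂h/∂x = (97.48 − 97.71) / (578283 − 578228) = -0.004182
∂h/∂y = (97.41 − 97.71) / (3006148 − 3006043) = -0.002857
Flow direction (−∇h) has components (+0.004182 E, +0.002857 N).
Azimuth = atan2(E, N) = atan2(+0.004182, +0.002857) = 55.7° ≈ 056°.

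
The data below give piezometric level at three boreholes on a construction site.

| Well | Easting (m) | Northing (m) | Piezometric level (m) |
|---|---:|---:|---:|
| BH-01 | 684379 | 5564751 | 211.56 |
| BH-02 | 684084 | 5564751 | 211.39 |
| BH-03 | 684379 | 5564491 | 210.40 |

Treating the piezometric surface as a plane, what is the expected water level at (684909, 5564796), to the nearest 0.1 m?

212.1 m

∂h/∂x = (211.39 − 211.56) / (684084 − 684379) = +0.0005763
∂h/∂y = (210.40 − 211.56) / (5564491 − 5564751) = +0.004462
h(684909, 5564796) = 211.56 + (+0.0005763)·(530) + (+0.004462)·(45) = 211.56 +0.305 +0.201 = 212.066 m.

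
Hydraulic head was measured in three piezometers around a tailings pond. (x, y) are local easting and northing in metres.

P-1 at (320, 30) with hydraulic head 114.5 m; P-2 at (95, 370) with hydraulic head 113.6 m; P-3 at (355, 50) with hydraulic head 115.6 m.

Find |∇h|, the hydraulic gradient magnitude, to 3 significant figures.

Differences from P-1: to P-2 (Δx, Δy, Δh) = (-225, 340, -0.9); to P-3 = (35, 20, +1.1).
Solve a·Δx + b·Δy = Δh: det = (-225)·20 − 35·340 = -16400.
∂h/∂x = [(-0.9)·20 − (+1.1)·340] / -16400 = +0.02390
∂h/∂y = [(-225)·(+1.1) − 35·(-0.9)] / -16400 = +0.01317
|∇h| = √(0.02390² + 0.01317²) = 0.02729

0.0273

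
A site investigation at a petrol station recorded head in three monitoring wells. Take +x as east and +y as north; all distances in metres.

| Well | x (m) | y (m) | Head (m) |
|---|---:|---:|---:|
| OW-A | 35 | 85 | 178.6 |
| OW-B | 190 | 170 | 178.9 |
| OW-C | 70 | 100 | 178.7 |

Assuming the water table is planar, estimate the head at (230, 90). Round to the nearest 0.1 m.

With h = a·x + b·y + c and OW-A as origin, the differences give:
  155·a + 85·b = +0.3
  35·a + 15·b = +0.1
Eliminate b (×15 and ×85, subtract): -650·a = -4.00 → a = ∂h/∂x = +0.006154
Back-substitute: b = ∂h/∂y = -0.007692.
h(230, 90) = 178.6 + (+0.006154)·(195) + (-0.007692)·(5) = 178.6 +1.200 -0.038 = 179.762 m.

179.8 m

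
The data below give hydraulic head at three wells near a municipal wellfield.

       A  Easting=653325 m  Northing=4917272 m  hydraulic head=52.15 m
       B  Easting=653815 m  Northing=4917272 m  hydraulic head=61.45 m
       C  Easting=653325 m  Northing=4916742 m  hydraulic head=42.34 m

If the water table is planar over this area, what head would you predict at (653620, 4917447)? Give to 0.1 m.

∂h/∂x = (61.45 − 52.15) / (653815 − 653325) = +0.01898
∂h/∂y = (42.34 − 52.15) / (4916742 − 4917272) = +0.01851
h(653620, 4917447) = 52.15 + (+0.01898)·(295) + (+0.01851)·(175) = 52.15 +5.599 +3.239 = 60.988 m.

61.0 m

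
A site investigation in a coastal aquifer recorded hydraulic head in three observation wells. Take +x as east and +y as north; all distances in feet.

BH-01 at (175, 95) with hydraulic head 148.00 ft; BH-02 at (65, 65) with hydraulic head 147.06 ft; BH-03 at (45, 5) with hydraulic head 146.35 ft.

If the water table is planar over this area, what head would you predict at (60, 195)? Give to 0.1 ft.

With h = a·x + b·y + c and BH-01 as origin, the differences give:
  (-110)·a + (-30)·b = -0.94
  (-130)·a + (-90)·b = -1.65
Eliminate b (×(-90) and ×(-30), subtract): 6000·a = 35.100 → a = ∂h/∂x = +0.005850
Back-substitute: b = ∂h/∂y = +0.009883.
h(60, 195) = 148.00 + (+0.005850)·(-115) + (+0.009883)·(100) = 148.00 -0.673 +0.988 = 148.316 ft.

148.3 ft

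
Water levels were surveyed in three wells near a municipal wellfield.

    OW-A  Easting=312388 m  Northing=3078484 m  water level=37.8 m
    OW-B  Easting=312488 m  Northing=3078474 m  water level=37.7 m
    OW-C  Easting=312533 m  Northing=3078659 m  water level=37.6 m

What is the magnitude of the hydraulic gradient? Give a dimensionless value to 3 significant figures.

With h = a·x + b·y + c and OW-A as origin, the differences give:
  100·a + (-10)·b = -0.1
  145·a + 175·b = -0.2
Eliminate b (×175 and ×(-10), subtract): 18950·a = -19.50 → a = ∂h/∂x = -0.001029
Back-substitute: b = ∂h/∂y = -0.0002902.
|∇h| = √(-0.001029² + -0.0002902²) = 0.001069

0.00107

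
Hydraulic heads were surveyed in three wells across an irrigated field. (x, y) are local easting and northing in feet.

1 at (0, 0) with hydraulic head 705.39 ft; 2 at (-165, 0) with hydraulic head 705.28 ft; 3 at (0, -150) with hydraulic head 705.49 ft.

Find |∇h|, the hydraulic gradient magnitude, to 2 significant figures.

∂h/∂x = (705.28 − 705.39) / (-165 − 0) = +0.0006667
∂h/∂y = (705.49 − 705.39) / (-150 − 0) = -0.0006667
|∇h| = √(0.0006667² + -0.0006667²) = 0.0009429

0.00094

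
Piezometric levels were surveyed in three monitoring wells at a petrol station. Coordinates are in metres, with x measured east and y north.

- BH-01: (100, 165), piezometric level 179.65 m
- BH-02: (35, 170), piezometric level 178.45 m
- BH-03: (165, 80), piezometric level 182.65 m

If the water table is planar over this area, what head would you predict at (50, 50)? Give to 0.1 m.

Taking BH-01 as reference: BH-02−BH-01 = (-65, 5, -1.20); BH-03−BH-01 = (65, -85, +3.00).
Determinant of the coordinate differences = (-65)·(-85) − 65·5 = 5200.
∂h/∂x = [(-1.20)·(-85) − (+3.00)·5] / 5200 = +0.01673
∂h/∂y = [(-65)·(+3.00) − 65·(-1.20)] / 5200 = -0.02250
h(50, 50) = 179.65 + (+0.01673)·(-50) + (-0.02250)·(-115) = 179.65 -0.837 +2.587 = 181.401 m.

181.4 m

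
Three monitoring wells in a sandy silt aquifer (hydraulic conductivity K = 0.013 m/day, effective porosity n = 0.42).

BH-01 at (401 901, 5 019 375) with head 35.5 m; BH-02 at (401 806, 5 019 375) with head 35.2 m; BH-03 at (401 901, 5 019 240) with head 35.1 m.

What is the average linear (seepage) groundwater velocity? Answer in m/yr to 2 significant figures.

∂h/∂x = (35.2 − 35.5) / (401806 − 401901) = +0.003158
∂h/∂y = (35.1 − 35.5) / (5019240 − 5019375) = +0.002963
|∇h| = √(0.003158² + 0.002963²) = 0.00433
Seepage velocity v = K·i/n = 0.013 × 0.00433 / 0.42 = 0.000134 m/day = 0.04894 m/yr.

0.049 m/yr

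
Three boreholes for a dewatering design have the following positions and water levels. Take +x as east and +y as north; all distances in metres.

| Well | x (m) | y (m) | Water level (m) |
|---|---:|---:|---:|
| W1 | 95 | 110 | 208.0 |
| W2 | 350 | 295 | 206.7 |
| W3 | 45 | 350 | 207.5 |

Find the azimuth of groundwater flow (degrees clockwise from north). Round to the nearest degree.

049°

With h = a·x + b·y + c and W1 as origin, the differences give:
  255·a + 185·b = -1.3
  (-50)·a + 240·b = -0.5
Eliminate b (×240 and ×185, subtract): 70450·a = -219.50 → a = ∂h/∂x = -0.003116
Back-substitute: b = ∂h/∂y = -0.002732.
Flow direction (−∇h) has components (+0.003116 E, +0.002732 N).
Azimuth = atan2(E, N) = atan2(+0.003116, +0.002732) = 48.7° ≈ 049°.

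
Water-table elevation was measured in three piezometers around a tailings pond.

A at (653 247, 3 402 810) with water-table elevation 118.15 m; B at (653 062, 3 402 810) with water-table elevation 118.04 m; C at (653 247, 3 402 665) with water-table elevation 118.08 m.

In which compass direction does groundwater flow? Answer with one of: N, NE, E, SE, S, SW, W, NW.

SW

∂h/∂x = (118.04 − 118.15) / (653062 − 653247) = +0.0005946
∂h/∂y = (118.08 − 118.15) / (3402665 − 3402810) = +0.0004828
Flow = −∇h = (-0.0005946 east, -0.0004828 north), which points southwest.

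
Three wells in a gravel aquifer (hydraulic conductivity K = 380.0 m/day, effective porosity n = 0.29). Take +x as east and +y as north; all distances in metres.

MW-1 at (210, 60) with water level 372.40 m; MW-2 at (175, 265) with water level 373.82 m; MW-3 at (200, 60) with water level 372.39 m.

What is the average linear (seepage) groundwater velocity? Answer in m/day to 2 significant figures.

With h = a·x + b·y + c and MW-1 as origin, the differences give:
  (-35)·a + 205·b = +1.42
  (-10)·a + 0·b = -0.01
Eliminate b (×0 and ×205, subtract): 2050·a = 2.050 → a = ∂h/∂x = +0.0010000
Back-substitute: b = ∂h/∂y = +0.007098.
|∇h| = √(0.0010000² + 0.007098²) = 0.007168
Seepage velocity v = K·i/n = 380.0 × 0.007168 / 0.29 = 9.393 m/day.

9.4 m/day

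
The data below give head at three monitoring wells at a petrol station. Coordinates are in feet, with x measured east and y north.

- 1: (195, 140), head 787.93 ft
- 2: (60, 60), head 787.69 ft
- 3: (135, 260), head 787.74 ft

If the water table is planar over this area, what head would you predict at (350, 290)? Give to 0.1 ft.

Taking 1 as reference: 2−1 = (-135, -80, -0.24); 3−1 = (-60, 120, -0.19).
Determinant of the coordinate differences = (-135)·120 − (-60)·(-80) = -21000.
∂h/∂x = [(-0.24)·120 − (-0.19)·(-80)] / -21000 = +0.002095
∂h/∂y = [(-135)·(-0.19) − (-60)·(-0.24)] / -21000 = -0.0005357
h(350, 290) = 787.93 + (+0.002095)·(155) + (-0.0005357)·(150) = 787.93 +0.325 -0.080 = 788.174 ft.

788.2 ft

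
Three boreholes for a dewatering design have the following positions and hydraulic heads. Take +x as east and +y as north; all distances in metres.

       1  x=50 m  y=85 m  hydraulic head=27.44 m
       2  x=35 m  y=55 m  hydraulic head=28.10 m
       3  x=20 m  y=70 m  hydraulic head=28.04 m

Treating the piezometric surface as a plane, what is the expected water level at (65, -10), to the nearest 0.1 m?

Differences from 1: to 2 (Δx, Δy, Δh) = (-15, -30, +0.66); to 3 = (-30, -15, +0.60).
Solve a·Δx + b·Δy = Δh: det = (-15)·(-15) − (-30)·(-30) = -675.
∂h/∂x = [(+0.66)·(-15) − (+0.60)·(-30)] / -675 = -0.01200
∂h/∂y = [(-15)·(+0.60) − (-30)·(+0.66)] / -675 = -0.01600
h(65, -10) = 27.44 + (-0.01200)·(15) + (-0.01600)·(-95) = 27.44 -0.180 +1.520 = 28.780 m.

28.8 m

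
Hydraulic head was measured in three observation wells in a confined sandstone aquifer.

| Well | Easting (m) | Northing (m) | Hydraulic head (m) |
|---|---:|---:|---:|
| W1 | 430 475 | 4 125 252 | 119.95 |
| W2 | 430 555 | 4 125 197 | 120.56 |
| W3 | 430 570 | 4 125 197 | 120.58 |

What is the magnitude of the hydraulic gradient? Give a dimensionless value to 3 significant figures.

Differences from W1: to W2 (Δx, Δy, Δh) = (80, -55, +0.61); to W3 = (95, -55, +0.63).
Solve a·Δx + b·Δy = Δh: det = 80·(-55) − 95·(-55) = 825.
∂h/∂x = [(+0.61)·(-55) − (+0.63)·(-55)] / 825 = +0.001333
∂h/∂y = [80·(+0.63) − 95·(+0.61)] / 825 = -0.009152
|∇h| = √(0.001333² + -0.009152²) = 0.009249

0.00925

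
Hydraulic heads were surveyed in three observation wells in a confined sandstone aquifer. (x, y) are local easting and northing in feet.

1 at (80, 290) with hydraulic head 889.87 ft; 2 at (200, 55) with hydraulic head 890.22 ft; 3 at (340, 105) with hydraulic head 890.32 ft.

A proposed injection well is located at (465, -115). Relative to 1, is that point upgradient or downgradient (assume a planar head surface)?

With h = a·x + b·y + c and 1 as origin, the differences give:
  120·a + (-235)·b = +0.35
  260·a + (-185)·b = +0.45
Eliminate b (×(-185) and ×(-235), subtract): 38900·a = 41.000 → a = ∂h/∂x = +0.001054
Back-substitute: b = ∂h/∂y = -0.0009512.
Head at (465, -115) = 889.87 + (+0.001054)·(385) + (-0.0009512)·(-405) = 890.66 ft.
That is higher than the 889.87 ft at 1, so the point is upgradient.

upgradient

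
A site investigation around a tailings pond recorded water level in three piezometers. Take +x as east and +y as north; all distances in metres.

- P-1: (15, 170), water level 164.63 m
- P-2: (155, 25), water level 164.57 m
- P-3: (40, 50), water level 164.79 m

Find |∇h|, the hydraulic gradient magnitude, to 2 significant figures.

Three-point gradient (reference P-1): Δ to P-2 = (140, -145, -0.06), Δ to P-3 = (25, -120, +0.16).
∂h/∂x = -0.002307, ∂h/∂y = -0.001814 (det = -13175).
|∇h| = √(-0.002307² + -0.001814²) = 0.002935

0.0029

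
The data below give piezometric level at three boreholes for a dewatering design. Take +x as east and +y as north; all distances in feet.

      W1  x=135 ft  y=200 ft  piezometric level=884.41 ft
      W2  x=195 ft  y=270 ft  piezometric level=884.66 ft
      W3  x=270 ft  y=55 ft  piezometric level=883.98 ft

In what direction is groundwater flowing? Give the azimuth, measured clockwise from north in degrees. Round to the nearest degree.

Differences from W1: to W2 (Δx, Δy, Δh) = (60, 70, +0.25); to W3 = (135, -145, -0.43).
Solve a·Δx + b·Δy = Δh: det = 60·(-145) − 135·70 = -18150.
∂h/∂x = [(+0.25)·(-145) − (-0.43)·70] / -18150 = +0.0003388
∂h/∂y = [60·(-0.43) − 135·(+0.25)] / -18150 = +0.003281
Flow direction (−∇h) has components (-0.0003388 E, -0.003281 N).
Azimuth = atan2(E, N) = atan2(-0.0003388, -0.003281) = 185.9° ≈ 186°.

186°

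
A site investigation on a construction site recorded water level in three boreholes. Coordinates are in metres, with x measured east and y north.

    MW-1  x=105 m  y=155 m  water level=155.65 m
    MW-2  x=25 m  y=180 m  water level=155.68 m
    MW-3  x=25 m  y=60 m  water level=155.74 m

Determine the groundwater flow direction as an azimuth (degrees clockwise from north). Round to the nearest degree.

047°

Taking MW-1 as reference: MW-2−MW-1 = (-80, 25, +0.03); MW-3−MW-1 = (-80, -95, +0.09).
Determinant of the coordinate differences = (-80)·(-95) − (-80)·25 = 9600.
∂h/∂x = [(+0.03)·(-95) − (+0.09)·25] / 9600 = -0.0005313
∂h/∂y = [(-80)·(+0.09) − (-80)·(+0.03)] / 9600 = -0.0005000
Flow direction (−∇h) has components (+0.0005313 E, +0.0005000 N).
Azimuth = atan2(E, N) = atan2(+0.0005313, +0.0005000) = 46.7° ≈ 047°.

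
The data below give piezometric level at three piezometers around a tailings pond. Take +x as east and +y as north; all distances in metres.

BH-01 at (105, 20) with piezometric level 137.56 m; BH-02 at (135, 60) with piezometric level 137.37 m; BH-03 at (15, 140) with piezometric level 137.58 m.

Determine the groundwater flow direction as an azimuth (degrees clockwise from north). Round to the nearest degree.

055°

Taking BH-01 as reference: BH-02−BH-01 = (30, 40, -0.19); BH-03−BH-01 = (-90, 120, +0.02).
Solve a·Δx + b·Δy = Δh: det = 30·120 − (-90)·40 = 7200.
∂h/∂x = [(-0.19)·120 − (+0.02)·40] / 7200 = -0.003278
∂h/∂y = [30·(+0.02) − (-90)·(-0.19)] / 7200 = -0.002292
Flow direction (−∇h) has components (+0.003278 E, +0.002292 N).
Azimuth = atan2(E, N) = atan2(+0.003278, +0.002292) = 55.0° ≈ 055°.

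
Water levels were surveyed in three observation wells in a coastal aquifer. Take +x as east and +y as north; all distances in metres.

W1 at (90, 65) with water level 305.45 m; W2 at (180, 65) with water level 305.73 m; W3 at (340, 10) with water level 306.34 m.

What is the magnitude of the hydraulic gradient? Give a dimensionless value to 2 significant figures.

Differences from W1: to W2 (Δx, Δy, Δh) = (90, 0, +0.28); to W3 = (250, -55, +0.89).
Determinant of the coordinate differences = 90·(-55) − 250·0 = -4950.
∂h/∂x = [(+0.28)·(-55) − (+0.89)·0] / -4950 = +0.003111
∂h/∂y = [90·(+0.89) − 250·(+0.28)] / -4950 = -0.002040
|∇h| = √(0.003111² + -0.002040²) = 0.00372

0.0037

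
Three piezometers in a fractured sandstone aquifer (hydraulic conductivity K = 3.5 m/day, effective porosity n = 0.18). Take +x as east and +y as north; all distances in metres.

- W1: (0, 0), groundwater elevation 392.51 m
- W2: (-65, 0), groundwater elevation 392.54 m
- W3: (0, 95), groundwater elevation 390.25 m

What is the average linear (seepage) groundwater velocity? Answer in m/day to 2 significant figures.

0.46 m/day

∂h/∂x = (392.54 − 392.51) / (-65 − 0) = -0.0004615
∂h/∂y = (390.25 − 392.51) / (95 − 0) = -0.02379
|∇h| = √(-0.0004615² + -0.02379²) = 0.02379
Seepage velocity v = K·i/n = 3.5 × 0.02379 / 0.18 = 0.4626 m/day.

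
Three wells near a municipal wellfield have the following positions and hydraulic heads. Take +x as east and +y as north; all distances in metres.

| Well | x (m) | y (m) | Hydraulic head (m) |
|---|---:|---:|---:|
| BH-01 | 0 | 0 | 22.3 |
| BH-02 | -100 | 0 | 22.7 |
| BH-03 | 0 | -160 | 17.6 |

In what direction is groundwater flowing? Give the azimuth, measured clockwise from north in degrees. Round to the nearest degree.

172°

∂h/∂x = (22.7 − 22.3) / (-100 − 0) = -0.004000
∂h/∂y = (17.6 − 22.3) / (-160 − 0) = +0.02937
Flow direction (−∇h) has components (+0.004000 E, -0.02937 N).
Azimuth = atan2(E, N) = atan2(+0.004000, -0.02937) = 172.2° ≈ 172°.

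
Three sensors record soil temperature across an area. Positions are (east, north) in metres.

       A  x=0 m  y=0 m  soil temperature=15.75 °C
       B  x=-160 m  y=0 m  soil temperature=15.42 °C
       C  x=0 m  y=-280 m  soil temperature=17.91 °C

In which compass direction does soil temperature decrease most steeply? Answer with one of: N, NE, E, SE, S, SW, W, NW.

N

∂T/∂x = (15.42 − 15.75) / (-160 − 0) = +0.002063
∂T/∂y = (17.91 − 15.75) / (-280 − 0) = -0.007714
Steepest decrease is along −∇f = (-0.002063 E, +0.007714 N) → north.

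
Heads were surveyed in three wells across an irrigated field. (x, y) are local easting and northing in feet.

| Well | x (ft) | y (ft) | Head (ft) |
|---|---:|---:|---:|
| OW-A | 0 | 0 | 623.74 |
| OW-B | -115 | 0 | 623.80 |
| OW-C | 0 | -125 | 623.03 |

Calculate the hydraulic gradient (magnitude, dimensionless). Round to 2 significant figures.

∂h/∂x = (623.80 − 623.74) / (-115 − 0) = -0.0005217
∂h/∂y = (623.03 − 623.74) / (-125 − 0) = +0.005680
|∇h| = √(-0.0005217² + 0.005680²) = 0.005704

0.0057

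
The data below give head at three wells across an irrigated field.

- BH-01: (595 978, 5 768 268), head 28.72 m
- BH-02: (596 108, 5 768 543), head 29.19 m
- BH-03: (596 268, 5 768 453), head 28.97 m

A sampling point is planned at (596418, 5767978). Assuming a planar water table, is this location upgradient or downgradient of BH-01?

Taking BH-01 as reference: BH-02−BH-01 = (130, 275, +0.47); BH-03−BH-01 = (290, 185, +0.25).
Determinant of the coordinate differences = 130·185 − 290·275 = -55700.
∂h/∂x = [(+0.47)·185 − (+0.25)·275] / -55700 = -0.0003268
∂h/∂y = [130·(+0.25) − 290·(+0.47)] / -55700 = +0.001864
Head at (596418, 5767978) = 28.72 + (-0.0003268)·(440) + (+0.001864)·(-290) = 28.04 m.
That is lower than the 28.72 m at BH-01, so the point is downgradient.

downgradient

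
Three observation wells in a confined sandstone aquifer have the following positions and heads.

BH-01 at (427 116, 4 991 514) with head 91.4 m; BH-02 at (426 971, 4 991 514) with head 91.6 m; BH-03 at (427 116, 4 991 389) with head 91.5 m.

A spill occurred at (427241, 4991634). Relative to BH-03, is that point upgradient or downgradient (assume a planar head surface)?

∂h/∂x = (91.6 − 91.4) / (426971 − 427116) = -0.001379
∂h/∂y = (91.5 − 91.4) / (4991389 − 4991514) = -0.0008000
Head at (427241, 4991634) = 91.4 + (-0.001379)·(125) + (-0.0008000)·(120) = 91.13 m.
That is lower than the 91.5 m at BH-03, so the point is downgradient.

downgradient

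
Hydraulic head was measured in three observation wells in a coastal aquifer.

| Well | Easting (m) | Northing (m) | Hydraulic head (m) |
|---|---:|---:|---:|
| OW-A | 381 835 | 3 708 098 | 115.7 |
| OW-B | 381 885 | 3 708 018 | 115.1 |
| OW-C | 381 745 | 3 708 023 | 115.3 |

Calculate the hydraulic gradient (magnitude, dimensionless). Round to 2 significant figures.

0.0069

With h = a·x + b·y + c and OW-A as origin, the differences give:
  50·a + (-80)·b = -0.6
  (-90)·a + (-75)·b = -0.4
Eliminate b (×(-75) and ×(-80), subtract): -10950·a = 13.00 → a = ∂h/∂x = -0.001187
Back-substitute: b = ∂h/∂y = +0.006758.
|∇h| = √(-0.001187² + 0.006758²) = 0.006861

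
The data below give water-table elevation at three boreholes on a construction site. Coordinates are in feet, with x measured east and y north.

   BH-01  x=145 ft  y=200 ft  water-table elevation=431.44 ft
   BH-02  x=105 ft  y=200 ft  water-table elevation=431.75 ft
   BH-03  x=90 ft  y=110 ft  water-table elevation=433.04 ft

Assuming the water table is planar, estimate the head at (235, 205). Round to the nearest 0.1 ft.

With h = a·x + b·y + c and BH-01 as origin, the differences give:
  (-40)·a + 0·b = +0.31
  (-55)·a + (-90)·b = +1.60
Eliminate b (×(-90) and ×0, subtract): 3600·a = -27.900 → a = ∂h/∂x = -0.007750
Back-substitute: b = ∂h/∂y = -0.01304.
h(235, 205) = 431.44 + (-0.007750)·(90) + (-0.01304)·(5) = 431.44 -0.698 -0.065 = 430.677 ft.

430.7 ft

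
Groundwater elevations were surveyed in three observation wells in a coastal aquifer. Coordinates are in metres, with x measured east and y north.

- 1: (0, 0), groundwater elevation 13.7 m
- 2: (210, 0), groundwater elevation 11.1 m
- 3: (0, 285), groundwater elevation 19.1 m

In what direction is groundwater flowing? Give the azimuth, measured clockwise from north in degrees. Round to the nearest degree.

147°

∂h/∂x = (11.1 − 13.7) / (210 − 0) = -0.01238
∂h/∂y = (19.1 − 13.7) / (285 − 0) = +0.01895
Flow direction (−∇h) has components (+0.01238 E, -0.01895 N).
Azimuth = atan2(E, N) = atan2(+0.01238, -0.01895) = 146.8° ≈ 147°.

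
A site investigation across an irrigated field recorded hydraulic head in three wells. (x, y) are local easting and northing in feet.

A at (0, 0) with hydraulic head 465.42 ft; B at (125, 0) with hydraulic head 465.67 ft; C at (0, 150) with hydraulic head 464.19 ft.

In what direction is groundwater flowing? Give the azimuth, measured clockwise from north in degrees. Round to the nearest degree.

346°

∂h/∂x = (465.67 − 465.42) / (125 − 0) = +0.002000
∂h/∂y = (464.19 − 465.42) / (150 − 0) = -0.008200
Flow direction (−∇h) has components (-0.002000 E, +0.008200 N).
Azimuth = atan2(E, N) = atan2(-0.002000, +0.008200) = 346.3° ≈ 346°.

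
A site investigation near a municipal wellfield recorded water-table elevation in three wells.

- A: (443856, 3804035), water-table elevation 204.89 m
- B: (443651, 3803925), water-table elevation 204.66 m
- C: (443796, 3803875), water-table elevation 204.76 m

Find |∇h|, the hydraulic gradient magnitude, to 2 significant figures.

Taking A as reference: B−A = (-205, -110, -0.23); C−A = (-60, -160, -0.13).
Determinant of the coordinate differences = (-205)·(-160) − (-60)·(-110) = 26200.
∂h/∂x = [(-0.23)·(-160) − (-0.13)·(-110)] / 26200 = +0.0008588
∂h/∂y = [(-205)·(-0.13) − (-60)·(-0.23)] / 26200 = +0.0004905
|∇h| = √(0.0008588² + 0.0004905²) = 0.000989

0.00099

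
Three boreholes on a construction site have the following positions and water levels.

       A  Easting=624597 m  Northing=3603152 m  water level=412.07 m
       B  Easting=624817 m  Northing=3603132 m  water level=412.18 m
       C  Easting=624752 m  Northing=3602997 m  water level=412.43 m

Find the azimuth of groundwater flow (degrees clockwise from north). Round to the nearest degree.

With h = a·x + b·y + c and A as origin, the differences give:
  220·a + (-20)·b = +0.11
  155·a + (-155)·b = +0.36
Eliminate b (×(-155) and ×(-20), subtract): -31000·a = -9.850 → a = ∂h/∂x = +0.0003177
Back-substitute: b = ∂h/∂y = -0.002005.
Flow direction (−∇h) has components (-0.0003177 E, +0.002005 N).
Azimuth = atan2(E, N) = atan2(-0.0003177, +0.002005) = 351.0° ≈ 351°.

351°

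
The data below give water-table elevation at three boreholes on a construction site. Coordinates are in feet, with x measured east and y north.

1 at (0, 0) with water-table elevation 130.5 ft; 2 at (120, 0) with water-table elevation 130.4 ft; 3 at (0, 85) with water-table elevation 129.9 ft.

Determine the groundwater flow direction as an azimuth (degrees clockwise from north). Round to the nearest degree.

∂h/∂x = (130.4 − 130.5) / (120 − 0) = -0.0008333
∂h/∂y = (129.9 − 130.5) / (85 − 0) = -0.007059
Flow direction (−∇h) has components (+0.0008333 E, +0.007059 N).
Azimuth = atan2(E, N) = atan2(+0.0008333, +0.007059) = 6.7° ≈ 007°.

007°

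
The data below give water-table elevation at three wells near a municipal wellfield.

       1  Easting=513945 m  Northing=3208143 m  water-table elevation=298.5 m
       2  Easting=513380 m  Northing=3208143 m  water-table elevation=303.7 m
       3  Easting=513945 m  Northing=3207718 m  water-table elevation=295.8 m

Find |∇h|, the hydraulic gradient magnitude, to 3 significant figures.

0.0112

∂h/∂x = (303.7 − 298.5) / (513380 − 513945) = -0.009204
∂h/∂y = (295.8 − 298.5) / (3207718 − 3208143) = +0.006353
|∇h| = √(-0.009204² + 0.006353²) = 0.01118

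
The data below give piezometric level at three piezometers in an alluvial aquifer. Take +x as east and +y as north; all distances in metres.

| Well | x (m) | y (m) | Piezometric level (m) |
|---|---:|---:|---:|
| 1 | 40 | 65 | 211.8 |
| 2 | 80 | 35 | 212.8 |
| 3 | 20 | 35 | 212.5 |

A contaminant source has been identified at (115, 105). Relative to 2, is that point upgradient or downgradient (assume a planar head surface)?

Differences from 1: to 2 (Δx, Δy, Δh) = (40, -30, +1.0); to 3 = (-20, -30, +0.7).
Solve a·Δx + b·Δy = Δh: det = 40·(-30) − (-20)·(-30) = -1800.
∂h/∂x = [(+1.0)·(-30) − (+0.7)·(-30)] / -1800 = +0.005000
∂h/∂y = [40·(+0.7) − (-20)·(+1.0)] / -1800 = -0.02667
Head at (115, 105) = 211.8 + (+0.005000)·(75) + (-0.02667)·(40) = 211.11 m.
That is lower than the 212.8 m at 2, so the point is downgradient.

downgradient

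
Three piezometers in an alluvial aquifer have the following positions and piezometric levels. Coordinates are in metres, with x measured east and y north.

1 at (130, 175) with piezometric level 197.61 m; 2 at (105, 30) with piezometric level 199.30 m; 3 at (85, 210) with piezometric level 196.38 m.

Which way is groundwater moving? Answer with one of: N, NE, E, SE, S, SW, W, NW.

NW

Differences from 1: to 2 (Δx, Δy, Δh) = (-25, -145, +1.69); to 3 = (-45, 35, -1.23).
Solve a·Δx + b·Δy = Δh: det = (-25)·35 − (-45)·(-145) = -7400.
∂h/∂x = [(+1.69)·35 − (-1.23)·(-145)] / -7400 = +0.01611
∂h/∂y = [(-25)·(-1.23) − (-45)·(+1.69)] / -7400 = -0.01443
Flow = −∇h = (-0.01611 east, +0.01443 north), which points northwest.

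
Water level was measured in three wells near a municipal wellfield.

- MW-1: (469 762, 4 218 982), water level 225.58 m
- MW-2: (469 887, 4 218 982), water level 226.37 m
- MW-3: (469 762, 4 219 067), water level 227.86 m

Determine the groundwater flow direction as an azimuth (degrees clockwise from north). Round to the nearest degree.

∂h/∂x = (226.37 − 225.58) / (469887 − 469762) = +0.006320
∂h/∂y = (227.86 − 225.58) / (4219067 − 4218982) = +0.02682
Flow direction (−∇h) has components (-0.006320 E, -0.02682 N).
Azimuth = atan2(E, N) = atan2(-0.006320, -0.02682) = 193.3° ≈ 193°.

193°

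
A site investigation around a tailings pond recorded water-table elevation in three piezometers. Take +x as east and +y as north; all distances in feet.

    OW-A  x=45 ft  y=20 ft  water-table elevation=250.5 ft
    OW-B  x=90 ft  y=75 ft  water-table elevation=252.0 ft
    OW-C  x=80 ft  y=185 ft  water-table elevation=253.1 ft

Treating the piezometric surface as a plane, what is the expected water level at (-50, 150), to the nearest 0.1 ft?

250.2 ft

Taking OW-A as reference: OW-B−OW-A = (45, 55, +1.5); OW-C−OW-A = (35, 165, +2.6).
Solve a·Δx + b·Δy = Δh: det = 45·165 − 35·55 = 5500.
∂h/∂x = [(+1.5)·165 − (+2.6)·55] / 5500 = +0.01900
∂h/∂y = [45·(+2.6) − 35·(+1.5)] / 5500 = +0.01173
h(-50, 150) = 250.5 + (+0.01900)·(-95) + (+0.01173)·(130) = 250.5 -1.805 +1.525 = 250.220 ft.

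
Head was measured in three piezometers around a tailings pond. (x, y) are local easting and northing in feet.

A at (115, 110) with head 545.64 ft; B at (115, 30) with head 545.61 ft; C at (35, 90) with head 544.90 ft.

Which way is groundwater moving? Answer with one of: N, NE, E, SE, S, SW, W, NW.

W

With h = a·x + b·y + c and A as origin, the differences give:
  0·a + (-80)·b = -0.03
  (-80)·a + (-20)·b = -0.74
Eliminate b (×(-20) and ×(-80), subtract): -6400·a = -58.600 → a = ∂h/∂x = +0.009156
Back-substitute: b = ∂h/∂y = +0.0003750.
Flow = −∇h = (-0.009156 east, -0.0003750 north), which points west.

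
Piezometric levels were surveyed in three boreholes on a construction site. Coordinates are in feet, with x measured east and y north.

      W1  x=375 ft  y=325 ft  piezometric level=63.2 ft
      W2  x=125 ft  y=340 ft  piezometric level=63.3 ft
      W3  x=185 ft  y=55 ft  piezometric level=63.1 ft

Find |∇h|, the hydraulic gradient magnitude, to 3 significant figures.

0.000723

Taking W1 as reference: W2−W1 = (-250, 15, +0.1); W3−W1 = (-190, -270, -0.1).
Solve a·Δx + b·Δy = Δh: det = (-250)·(-270) − (-190)·15 = 70350.
∂h/∂x = [(+0.1)·(-270) − (-0.1)·15] / 70350 = -0.0003625
∂h/∂y = [(-250)·(-0.1) − (-190)·(+0.1)] / 70350 = +0.0006254
|∇h| = √(-0.0003625² + 0.0006254²) = 0.0007229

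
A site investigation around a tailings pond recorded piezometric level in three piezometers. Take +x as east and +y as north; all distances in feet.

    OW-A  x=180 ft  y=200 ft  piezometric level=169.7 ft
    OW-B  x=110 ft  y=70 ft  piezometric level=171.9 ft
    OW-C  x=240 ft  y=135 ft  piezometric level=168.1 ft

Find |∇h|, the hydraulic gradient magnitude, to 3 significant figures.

With h = a·x + b·y + c and OW-A as origin, the differences give:
  (-70)·a + (-130)·b = +2.2
  60·a + (-65)·b = -1.6
Eliminate b (×(-65) and ×(-130), subtract): 12350·a = -351.00 → a = ∂h/∂x = -0.02842
Back-substitute: b = ∂h/∂y = -0.001619.
|∇h| = √(-0.02842² + -0.001619²) = 0.02847

0.0285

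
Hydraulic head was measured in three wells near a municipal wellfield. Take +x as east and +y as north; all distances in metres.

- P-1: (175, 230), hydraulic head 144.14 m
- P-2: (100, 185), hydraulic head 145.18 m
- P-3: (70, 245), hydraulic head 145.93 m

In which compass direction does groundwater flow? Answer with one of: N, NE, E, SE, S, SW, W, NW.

Differences from P-1: to P-2 (Δx, Δy, Δh) = (-75, -45, +1.04); to P-3 = (-105, 15, +1.79).
Solve a·Δx + b·Δy = Δh: det = (-75)·15 − (-105)·(-45) = -5850.
∂h/∂x = [(+1.04)·15 − (+1.79)·(-45)] / -5850 = -0.01644
∂h/∂y = [(-75)·(+1.79) − (-105)·(+1.04)] / -5850 = +0.004282
Flow = −∇h = (+0.01644 east, -0.004282 north), which points east.

E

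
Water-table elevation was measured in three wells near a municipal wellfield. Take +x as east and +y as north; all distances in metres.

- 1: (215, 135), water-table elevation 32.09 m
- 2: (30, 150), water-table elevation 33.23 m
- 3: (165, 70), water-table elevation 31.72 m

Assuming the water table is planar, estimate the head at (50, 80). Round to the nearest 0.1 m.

With h = a·x + b·y + c and 1 as origin, the differences give:
  (-185)·a + 15·b = +1.14
  (-50)·a + (-65)·b = -0.37
Eliminate b (×(-65) and ×15, subtract): 12775·a = -68.550 → a = ∂h/∂x = -0.005366
Back-substitute: b = ∂h/∂y = +0.009820.
h(50, 80) = 32.09 + (-0.005366)·(-165) + (+0.009820)·(-55) = 32.09 +0.885 -0.540 = 32.435 m.

32.4 m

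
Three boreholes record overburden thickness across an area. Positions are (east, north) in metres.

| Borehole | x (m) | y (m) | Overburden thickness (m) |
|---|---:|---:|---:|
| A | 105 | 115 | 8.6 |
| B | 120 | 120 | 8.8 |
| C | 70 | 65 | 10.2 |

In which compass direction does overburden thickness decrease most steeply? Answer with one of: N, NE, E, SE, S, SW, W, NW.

NW

Taking A as reference: B−A = (15, 5, +0.2); C−A = (-35, -50, +1.6).
Determinant of the coordinate differences = 15·(-50) − (-35)·5 = -575.
∂d/∂x = [(+0.2)·(-50) − (+1.6)·5] / -575 = +0.03130
∂d/∂y = [15·(+1.6) − (-35)·(+0.2)] / -575 = -0.05391
Steepest decrease is along −∇f = (-0.03130 E, +0.05391 N) → northwest.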